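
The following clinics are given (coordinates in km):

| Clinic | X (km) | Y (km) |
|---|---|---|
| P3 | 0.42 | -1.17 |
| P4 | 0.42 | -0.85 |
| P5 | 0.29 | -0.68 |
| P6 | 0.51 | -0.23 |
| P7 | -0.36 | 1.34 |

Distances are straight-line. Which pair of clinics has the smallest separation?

P4 and P5

Pairwise distances:
P3–P4: 0.32 km
P3–P5: 0.51 km
P3–P6: 0.94 km
P3–P7: 2.63 km
P4–P5: 0.21 km
P4–P6: 0.63 km
P4–P7: 2.32 km
P5–P6: 0.50 km
P5–P7: 2.12 km
P6–P7: 1.79 km
Closest pair: P4–P5 at 0.21 km.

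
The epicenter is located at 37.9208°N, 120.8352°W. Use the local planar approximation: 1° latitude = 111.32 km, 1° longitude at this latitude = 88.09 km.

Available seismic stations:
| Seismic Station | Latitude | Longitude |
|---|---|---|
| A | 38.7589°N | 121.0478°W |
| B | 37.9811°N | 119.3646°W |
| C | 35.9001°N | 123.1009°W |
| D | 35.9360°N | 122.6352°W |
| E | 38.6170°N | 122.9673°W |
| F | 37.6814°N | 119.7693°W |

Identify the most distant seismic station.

C

Distances from 37.9208°N, 120.8352°W:
A: 95.1584 km
B: 129.7189 km
C: 300.7230 km
D: 271.9557 km
E: 203.1785 km
F: 97.6039 km
Maximum: C at 300.7230 km.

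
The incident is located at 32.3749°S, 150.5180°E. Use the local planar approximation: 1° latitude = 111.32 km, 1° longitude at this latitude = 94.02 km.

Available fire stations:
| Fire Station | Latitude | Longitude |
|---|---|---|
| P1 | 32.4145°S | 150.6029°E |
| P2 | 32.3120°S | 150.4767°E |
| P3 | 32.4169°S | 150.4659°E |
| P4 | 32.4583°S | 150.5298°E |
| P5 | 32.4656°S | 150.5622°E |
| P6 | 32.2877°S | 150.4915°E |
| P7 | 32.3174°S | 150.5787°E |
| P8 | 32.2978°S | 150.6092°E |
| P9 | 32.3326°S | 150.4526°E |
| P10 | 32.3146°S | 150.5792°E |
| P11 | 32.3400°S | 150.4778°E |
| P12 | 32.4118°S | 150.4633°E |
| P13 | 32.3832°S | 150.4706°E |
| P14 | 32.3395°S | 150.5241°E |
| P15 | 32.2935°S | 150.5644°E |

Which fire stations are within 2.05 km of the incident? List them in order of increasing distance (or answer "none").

Distances from 32.3749°S, 150.5180°E:
P1: √((-0.0396·111.32)² + (0.0849·94.02)²) = √(19.432862 + 63.717081) = 9.1187 km
P2: √((0.0629·111.32)² + (-0.0413·94.02)²) = √(49.028396 + 15.077891) = 8.0066 km
P3: √((-0.0420·111.32)² + (-0.0521·94.02)²) = √(21.859739 + 23.994734) = 6.7716 km
P4: √((-0.0834·111.32)² + (0.0118·94.02)²) = √(86.194290 + 1.230848) = 9.3501 km
P5: √((-0.0907·111.32)² + (0.0442·94.02)²) = √(101.943836 + 17.269710) = 10.9185 km
P6: √((0.0872·111.32)² + (-0.0265·94.02)²) = √(94.227868 + 6.207722) = 10.0218 km
P7: √((0.0575·111.32)² + (0.0607·94.02)²) = √(40.971521 + 32.570009) = 8.5756 km
P8: √((0.0771·111.32)² + (0.0912·94.02)²) = √(73.663975 + 73.524177) = 12.1321 km
P9: √((0.0423·111.32)² + (-0.0654·94.02)²) = √(22.173136 + 37.809070) = 7.7448 km
P10: √((0.0603·111.32)² + (0.0612·94.02)²) = √(45.058945 + 33.108792) = 8.8413 km
P11: √((0.0349·111.32)² + (-0.0402·94.02)²) = √(15.093753 + 14.285406) = 5.4203 km
P12: √((-0.0369·111.32)² + (-0.0547·94.02)²) = √(16.873265 + 26.449359) = 6.5820 km
P13: √((-0.0083·111.32)² + (-0.0474·94.02)²) = √(0.853695 + 19.860820) = 4.5513 km
P14: √((0.0354·111.32)² + (0.0061·94.02)²) = √(15.529337 + 0.328927) = 3.9822 km
P15: √((0.0814·111.32)² + (0.0464·94.02)²) = √(82.109840 + 19.031651) = 10.0569 km
Threshold 2.05 km: none within range.

none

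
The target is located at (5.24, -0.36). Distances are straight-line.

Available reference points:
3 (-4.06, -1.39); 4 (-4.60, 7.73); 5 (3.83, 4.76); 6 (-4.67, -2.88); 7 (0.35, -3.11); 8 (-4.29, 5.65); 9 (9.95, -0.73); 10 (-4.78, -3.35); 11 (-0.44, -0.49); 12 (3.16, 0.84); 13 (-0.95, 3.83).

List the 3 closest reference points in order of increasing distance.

Distances from (5.24, -0.36):
3: √((-9.30)² + (-1.03)²) = √(86.4900 + 1.0609) = 9.36
4: √((-9.84)² + (8.09)²) = √(96.8256 + 65.4481) = 12.74
5: √((-1.41)² + (5.12)²) = √(1.9881 + 26.2144) = 5.31
6: √((-9.91)² + (-2.52)²) = √(98.2081 + 6.3504) = 10.23
7: √((-4.89)² + (-2.75)²) = √(23.9121 + 7.5625) = 5.61
8: √((-9.53)² + (6.01)²) = √(90.8209 + 36.1201) = 11.27
9: √((4.71)² + (-0.37)²) = √(22.1841 + 0.1369) = 4.72
10: √((-10.02)² + (-2.99)²) = √(100.4004 + 8.9401) = 10.46
11: √((-5.68)² + (-0.13)²) = √(32.2624 + 0.0169) = 5.68
12: √((-2.08)² + (1.20)²) = √(4.3264 + 1.4400) = 2.40
13: √((-6.19)² + (4.19)²) = √(38.3161 + 17.5561) = 7.47
Sorted: 12 (2.40) < 9 (4.72) < 5 (5.31) < 7 (5.61) < 11 (5.68) < …

12, 9, 5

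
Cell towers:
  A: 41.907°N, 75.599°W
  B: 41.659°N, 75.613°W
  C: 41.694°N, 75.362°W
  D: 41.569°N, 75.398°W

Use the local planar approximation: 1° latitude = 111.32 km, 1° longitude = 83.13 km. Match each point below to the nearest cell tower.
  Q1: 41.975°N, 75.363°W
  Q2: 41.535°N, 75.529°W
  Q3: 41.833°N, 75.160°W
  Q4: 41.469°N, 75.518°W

Q1→A; Q2→D; Q3→C; Q4→D

Q1 at 41.975°N, 75.363°W:
  A: √((-0.068·111.32)² + (-0.236·83.13)²) = √(57.30127 + 384.89260) = 21.028 km
  B: √((-0.316·111.32)² + (-0.250·83.13)²) = √(1237.42977 + 431.91231) = 40.858 km
  C: √((-0.281·111.32)² + (0.001·83.13)²) = √(978.49596 + 0.00691) = 31.281 km
  D: √((-0.406·111.32)² + (-0.035·83.13)²) = √(2042.67118 + 8.46548) = 45.289 km
  → nearest: A (21.028 km)
Q2 at 41.535°N, 75.529°W:
  A: √((0.372·111.32)² + (-0.070·83.13)²) = √(1714.87423 + 33.86192) = 41.818 km
  B: √((0.124·111.32)² + (-0.084·83.13)²) = √(190.54158 + 48.76117) = 15.469 km
  C: √((0.159·111.32)² + (0.167·83.13)²) = √(313.28575 + 192.72964) = 22.495 km
  D: √((0.034·111.32)² + (0.131·83.13)²) = √(14.32532 + 118.59275) = 11.529 km
  → nearest: D (11.529 km)
Q3 at 41.833°N, 75.160°W:
  A: √((0.074·111.32)² + (-0.439·83.13)²) = √(67.85937 + 1331.81715) = 37.412 km
  B: √((-0.174·111.32)² + (-0.453·83.13)²) = √(375.18450 + 1418.11668) = 42.347 km
  C: √((-0.139·111.32)² + (-0.202·83.13)²) = √(239.42858 + 281.98000) = 22.834 km
  D: √((-0.264·111.32)² + (-0.238·83.13)²) = √(863.68276 + 391.44385) = 35.428 km
  → nearest: C (22.834 km)
Q4 at 41.469°N, 75.518°W:
  A: √((0.438·111.32)² + (-0.081·83.13)²) = √(2377.35817 + 45.34043) = 49.221 km
  B: √((0.190·111.32)² + (-0.095·83.13)²) = √(447.35634 + 62.36814) = 22.577 km
  C: √((0.225·111.32)² + (0.156·83.13)²) = √(627.35221 + 168.17629) = 28.205 km
  D: √((0.100·111.32)² + (0.120·83.13)²) = √(123.92142 + 99.51260) = 14.948 km
  → nearest: D (14.948 km)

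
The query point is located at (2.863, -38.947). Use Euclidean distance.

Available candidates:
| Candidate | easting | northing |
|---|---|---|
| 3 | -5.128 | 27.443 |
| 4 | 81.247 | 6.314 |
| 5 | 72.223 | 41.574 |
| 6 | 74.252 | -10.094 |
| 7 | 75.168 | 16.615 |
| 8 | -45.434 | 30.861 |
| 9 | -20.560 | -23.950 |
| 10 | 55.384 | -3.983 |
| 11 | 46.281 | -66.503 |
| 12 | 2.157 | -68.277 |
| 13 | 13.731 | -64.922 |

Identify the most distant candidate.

Distances from (2.863, -38.947):
3: 66.869
4: 90.513
5: 106.275
6: 76.999
7: 91.187
8: 84.887
9: 27.813
10: 63.095
11: 51.424
12: 29.338
13: 28.157
Maximum: 5 at 106.275.

5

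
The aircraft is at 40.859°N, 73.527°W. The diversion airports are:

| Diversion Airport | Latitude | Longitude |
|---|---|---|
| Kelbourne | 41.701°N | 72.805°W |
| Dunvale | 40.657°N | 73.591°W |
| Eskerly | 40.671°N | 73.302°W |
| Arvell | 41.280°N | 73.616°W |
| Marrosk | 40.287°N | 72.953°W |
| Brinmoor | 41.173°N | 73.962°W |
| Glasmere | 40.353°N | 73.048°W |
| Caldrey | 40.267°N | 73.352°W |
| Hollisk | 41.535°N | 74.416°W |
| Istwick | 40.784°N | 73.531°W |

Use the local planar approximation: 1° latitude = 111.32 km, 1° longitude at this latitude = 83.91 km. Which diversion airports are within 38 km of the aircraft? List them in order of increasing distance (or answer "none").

Distances from 40.859°N, 73.527°W:
Kelbourne: √((0.842·111.32)² + (0.722·83.91)²) = √(8785.58284 + 3670.30231) = 111.606 km
Dunvale: √((-0.202·111.32)² + (-0.064·83.91)²) = √(505.64898 + 28.83948) = 23.119 km
Eskerly: √((-0.188·111.32)² + (0.225·83.91)²) = √(437.98788 + 356.44496) = 28.186 km
Arvell: √((0.421·111.32)² + (-0.089·83.91)²) = √(2196.39571 + 55.77087) = 47.457 km
Marrosk: √((-0.572·111.32)² + (0.574·83.91)²) = √(4054.51072 + 2319.80365) = 79.839 km
Brinmoor: √((0.314·111.32)² + (-0.435·83.91)²) = √(1221.81567 + 1332.31205) = 50.538 km
Glasmere: √((-0.506·111.32)² + (0.479·83.91)²) = √(3172.83457 + 1615.46841) = 69.198 km
Caldrey: √((-0.592·111.32)² + (0.175·83.91)²) = √(4342.99979 + 215.62720) = 67.518 km
Hollisk: √((0.676·111.32)² + (-0.889·83.91)²) = √(5662.91167 + 5564.56172) = 105.960 km
Istwick: √((-0.075·111.32)² + (-0.004·83.91)²) = √(69.70580 + 0.11265) = 8.356 km
Threshold 38 km: Istwick (8.356 km), Dunvale (23.119 km), Eskerly (28.186 km) are within range.

Istwick, Dunvale, Eskerly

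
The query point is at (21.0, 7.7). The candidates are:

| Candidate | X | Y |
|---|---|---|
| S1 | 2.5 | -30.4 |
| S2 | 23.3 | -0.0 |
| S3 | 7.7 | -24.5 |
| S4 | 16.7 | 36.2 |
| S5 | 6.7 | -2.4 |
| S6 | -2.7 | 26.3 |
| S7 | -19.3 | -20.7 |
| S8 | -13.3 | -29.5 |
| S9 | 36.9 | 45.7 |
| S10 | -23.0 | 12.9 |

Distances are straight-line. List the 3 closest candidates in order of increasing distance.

Distances from (21.0, 7.7):
S1: √((-18.5)² + (-38.1)²) = √(342.250 + 1451.610) = 42.4
S2: √((2.3)² + (-7.7)²) = √(5.290 + 59.290) = 8.0
S3: √((-13.3)² + (-32.2)²) = √(176.890 + 1036.840) = 34.8
S4: √((-4.3)² + (28.5)²) = √(18.490 + 812.250) = 28.8
S5: √((-14.3)² + (-10.1)²) = √(204.490 + 102.010) = 17.5
S6: √((-23.7)² + (18.6)²) = √(561.690 + 345.960) = 30.1
S7: √((-40.3)² + (-28.4)²) = √(1624.090 + 806.560) = 49.3
S8: √((-34.3)² + (-37.2)²) = √(1176.490 + 1383.840) = 50.6
S9: √((15.9)² + (38.0)²) = √(252.810 + 1444.000) = 41.2
S10: √((-44.0)² + (5.2)²) = √(1936.000 + 27.040) = 44.3
Sorted: S2 (8.0) < S5 (17.5) < S4 (28.8) < S6 (30.1) < S3 (34.8) < …

S2, S5, S4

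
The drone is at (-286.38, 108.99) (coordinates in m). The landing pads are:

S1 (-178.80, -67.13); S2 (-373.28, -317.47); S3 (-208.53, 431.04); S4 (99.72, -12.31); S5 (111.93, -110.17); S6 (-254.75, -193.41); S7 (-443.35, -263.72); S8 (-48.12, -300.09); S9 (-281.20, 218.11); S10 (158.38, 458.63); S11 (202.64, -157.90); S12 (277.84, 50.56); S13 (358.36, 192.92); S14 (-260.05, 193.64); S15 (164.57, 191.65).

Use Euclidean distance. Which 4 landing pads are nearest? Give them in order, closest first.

Distances from (-286.38, 108.99):
S1: 206.38 m
S2: 435.22 m
S3: 331.33 m
S4: 404.71 m
S5: 454.62 m
S6: 304.05 m
S7: 404.42 m
S8: 473.41 m
S9: 109.24 m
S10: 565.74 m
S11: 557.11 m
S12: 567.24 m
S13: 650.18 m
S14: 88.65 m
S15: 458.46 m
Sorted: S14 (88.65 m) < S9 (109.24 m) < S1 (206.38 m) < S6 (304.05 m) < S3 (331.33 m) < S7 (404.42 m) < …

S14, S9, S1, S6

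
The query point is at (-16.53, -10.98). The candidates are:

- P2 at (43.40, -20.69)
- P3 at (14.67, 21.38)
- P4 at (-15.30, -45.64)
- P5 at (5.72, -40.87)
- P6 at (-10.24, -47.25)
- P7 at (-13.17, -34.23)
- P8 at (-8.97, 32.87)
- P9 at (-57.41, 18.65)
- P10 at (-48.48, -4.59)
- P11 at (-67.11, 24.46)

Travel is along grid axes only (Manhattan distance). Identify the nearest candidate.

Distances from (-16.53, -10.98):
P2: 69.64
P3: 63.56
P4: 35.89
P5: 52.14
P6: 42.56
P7: 26.61
P8: 51.41
P9: 70.51
P10: 38.34
P11: 86.02
Minimum: P7 at 26.61.

P7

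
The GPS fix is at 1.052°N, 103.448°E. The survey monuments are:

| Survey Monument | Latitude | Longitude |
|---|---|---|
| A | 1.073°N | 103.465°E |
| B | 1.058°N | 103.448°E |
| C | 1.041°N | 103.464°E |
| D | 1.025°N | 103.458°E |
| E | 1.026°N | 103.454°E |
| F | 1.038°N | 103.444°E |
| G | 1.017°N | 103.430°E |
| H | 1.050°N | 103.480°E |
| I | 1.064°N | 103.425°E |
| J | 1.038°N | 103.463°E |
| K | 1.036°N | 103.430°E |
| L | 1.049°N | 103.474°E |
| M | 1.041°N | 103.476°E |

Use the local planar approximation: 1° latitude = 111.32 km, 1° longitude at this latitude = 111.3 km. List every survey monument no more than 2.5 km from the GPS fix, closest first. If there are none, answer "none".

Distances from 1.052°N, 103.448°E:
A: √((0.021·111.32)² + (0.017·111.3)²) = √(5.46493 + 3.58004) = 3.007 km
B: √((0.006·111.32)² + (0.000·111.3)²) = √(0.44612 + 0.00000) = 0.668 km
C: √((-0.011·111.32)² + (0.016·111.3)²) = √(1.49945 + 3.17125) = 2.161 km
D: √((-0.027·111.32)² + (0.010·111.3)²) = √(9.03387 + 1.23877) = 3.205 km
E: √((-0.026·111.32)² + (0.006·111.3)²) = √(8.37709 + 0.44596) = 2.970 km
F: √((-0.014·111.32)² + (-0.004·111.3)²) = √(2.42886 + 0.19820) = 1.621 km
G: √((-0.035·111.32)² + (-0.018·111.3)²) = √(15.18037 + 4.01361) = 4.381 km
H: √((-0.002·111.32)² + (0.032·111.3)²) = √(0.04957 + 12.68499) = 3.569 km
I: √((0.012·111.32)² + (-0.023·111.3)²) = √(1.78447 + 6.55309) = 2.887 km
J: √((-0.014·111.32)² + (0.015·111.3)²) = √(2.42886 + 2.78723) = 2.284 km
K: √((-0.016·111.32)² + (-0.018·111.3)²) = √(3.17239 + 4.01361) = 2.681 km
L: √((-0.003·111.32)² + (0.026·111.3)²) = √(0.11153 + 8.37408) = 2.913 km
M: √((-0.011·111.32)² + (0.028·111.3)²) = √(1.49945 + 9.71195) = 3.348 km
Threshold 2.5 km: B (0.668 km), F (1.621 km), C (2.161 km), J (2.284 km) are within range.

B, F, C, J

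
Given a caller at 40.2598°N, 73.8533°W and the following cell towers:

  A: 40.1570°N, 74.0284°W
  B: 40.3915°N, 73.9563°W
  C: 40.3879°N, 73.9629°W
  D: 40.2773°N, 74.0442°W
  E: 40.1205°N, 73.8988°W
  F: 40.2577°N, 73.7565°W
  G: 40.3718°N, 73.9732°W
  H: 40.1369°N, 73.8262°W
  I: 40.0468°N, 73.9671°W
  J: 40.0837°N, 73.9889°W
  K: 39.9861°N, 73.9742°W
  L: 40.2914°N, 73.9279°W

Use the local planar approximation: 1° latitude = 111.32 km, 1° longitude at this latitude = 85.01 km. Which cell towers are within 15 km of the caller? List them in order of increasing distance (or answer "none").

Distances from 40.2598°N, 73.8533°W:
A: √((-0.1028·111.32)² + (-0.1751·85.01)²) = √(130.958178 + 221.570697) = 18.7758 km
B: √((0.1317·111.32)² + (-0.1030·85.01)²) = √(214.940347 + 76.668061) = 17.0765 km
C: √((0.1281·111.32)² + (-0.1096·85.01)²) = √(203.350224 + 86.808278) = 17.0340 km
D: √((0.0175·111.32)² + (-0.1909·85.01)²) = √(3.795094 + 263.361259) = 16.3449 km
E: √((-0.1393·111.32)² + (-0.0455·85.01)²) = √(240.463203 + 14.961076) = 15.9820 km
F: √((-0.0021·111.32)² + (0.0968·85.01)²) = √(0.054649 + 67.715914) = 8.2323 km
G: √((0.1120·111.32)² + (-0.1199·85.01)²) = √(155.447034 + 103.891113) = 16.1040 km
H: √((-0.1229·111.32)² + (0.0271·85.01)²) = √(187.176000 + 5.307361) = 13.8738 km
I: √((-0.2130·111.32)² + (-0.1138·85.01)²) = √(562.219109 + 93.588946) = 25.6087 km
J: √((-0.1761·111.32)² + (-0.1356·85.01)²) = √(384.295330 + 132.879936) = 22.7415 km
K: √((-0.2737·111.32)² + (-0.1209·85.01)²) = √(928.316330 + 105.631302) = 32.1551 km
L: √((0.0316·111.32)² + (-0.0746·85.01)²) = √(12.374298 + 40.217742) = 7.2520 km
Threshold 15 km: L (7.2520 km), F (8.2323 km), H (13.8738 km) are within range.

L, F, H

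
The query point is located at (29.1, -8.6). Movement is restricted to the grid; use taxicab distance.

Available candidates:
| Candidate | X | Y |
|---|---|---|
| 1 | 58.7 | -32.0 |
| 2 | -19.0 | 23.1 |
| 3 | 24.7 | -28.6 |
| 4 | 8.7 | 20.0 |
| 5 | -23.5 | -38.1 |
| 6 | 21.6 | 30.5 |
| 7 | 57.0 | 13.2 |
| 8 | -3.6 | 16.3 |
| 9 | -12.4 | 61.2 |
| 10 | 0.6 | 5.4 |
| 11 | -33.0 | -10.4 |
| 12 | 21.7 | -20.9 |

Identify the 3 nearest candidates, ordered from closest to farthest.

Distances from (29.1, -8.6):
1: 53.0
2: 79.8
3: 24.4
4: 49.0
5: 82.1
6: 46.6
7: 49.7
8: 57.6
9: 111.3
10: 42.5
11: 63.9
12: 19.7
Sorted: 12 (19.7) < 3 (24.4) < 10 (42.5) < 6 (46.6) < 4 (49.0) < …

12, 3, 10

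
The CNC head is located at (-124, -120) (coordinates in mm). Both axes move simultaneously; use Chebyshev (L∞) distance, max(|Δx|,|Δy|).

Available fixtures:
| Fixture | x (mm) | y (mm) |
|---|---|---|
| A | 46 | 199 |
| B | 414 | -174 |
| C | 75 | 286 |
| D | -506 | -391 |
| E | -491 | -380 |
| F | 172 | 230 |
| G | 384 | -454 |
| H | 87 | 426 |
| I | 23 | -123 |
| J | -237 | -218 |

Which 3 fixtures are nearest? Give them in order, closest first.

J, I, A

Distances from (-124, -120):
A: max(|170|, |319|) = 319 mm
B: max(|538|, |-54|) = 538 mm
C: max(|199|, |406|) = 406 mm
D: max(|-382|, |-271|) = 382 mm
E: max(|-367|, |-260|) = 367 mm
F: max(|296|, |350|) = 350 mm
G: max(|508|, |-334|) = 508 mm
H: max(|211|, |546|) = 546 mm
I: max(|147|, |-3|) = 147 mm
J: max(|-113|, |-98|) = 113 mm
Sorted: J (113 mm) < I (147 mm) < A (319 mm) < F (350 mm) < E (367 mm) < …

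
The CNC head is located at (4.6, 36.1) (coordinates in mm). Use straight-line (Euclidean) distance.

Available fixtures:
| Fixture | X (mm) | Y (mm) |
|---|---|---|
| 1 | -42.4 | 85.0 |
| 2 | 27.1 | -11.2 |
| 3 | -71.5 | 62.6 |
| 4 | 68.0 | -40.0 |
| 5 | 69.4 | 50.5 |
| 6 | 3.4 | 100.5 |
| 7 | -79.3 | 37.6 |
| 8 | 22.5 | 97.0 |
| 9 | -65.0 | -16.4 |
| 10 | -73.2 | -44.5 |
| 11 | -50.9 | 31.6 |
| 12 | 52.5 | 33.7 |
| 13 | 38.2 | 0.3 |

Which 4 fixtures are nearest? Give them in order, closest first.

12, 13, 2, 11

Distances from (4.6, 36.1):
1: √((-47.0)² + (48.9)²) = √(2209.000 + 2391.210) = 67.8 mm
2: √((22.5)² + (-47.3)²) = √(506.250 + 2237.290) = 52.4 mm
3: √((-76.1)² + (26.5)²) = √(5791.210 + 702.250) = 80.6 mm
4: √((63.4)² + (-76.1)²) = √(4019.560 + 5791.210) = 99.0 mm
5: √((64.8)² + (14.4)²) = √(4199.040 + 207.360) = 66.4 mm
6: √((-1.2)² + (64.4)²) = √(1.440 + 4147.360) = 64.4 mm
7: √((-83.9)² + (1.5)²) = √(7039.210 + 2.250) = 83.9 mm
8: √((17.9)² + (60.9)²) = √(320.410 + 3708.810) = 63.5 mm
9: √((-69.6)² + (-52.5)²) = √(4844.160 + 2756.250) = 87.2 mm
10: √((-77.8)² + (-80.6)²) = √(6052.840 + 6496.360) = 112.0 mm
11: √((-55.5)² + (-4.5)²) = √(3080.250 + 20.250) = 55.7 mm
12: √((47.9)² + (-2.4)²) = √(2294.410 + 5.760) = 48.0 mm
13: √((33.6)² + (-35.8)²) = √(1128.960 + 1281.640) = 49.1 mm
Sorted: 12 (48.0 mm) < 13 (49.1 mm) < 2 (52.4 mm) < 11 (55.7 mm) < 8 (63.5 mm) < 6 (64.4 mm) < …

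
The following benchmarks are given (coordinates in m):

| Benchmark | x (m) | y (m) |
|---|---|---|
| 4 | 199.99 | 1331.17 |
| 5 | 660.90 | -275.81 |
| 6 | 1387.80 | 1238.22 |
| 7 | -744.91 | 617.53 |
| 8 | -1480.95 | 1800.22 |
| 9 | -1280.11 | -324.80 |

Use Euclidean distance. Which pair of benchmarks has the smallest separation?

7 and 9

Pairwise distances:
4–5: 1671.77 m
4–6: 1191.44 m
4–7: 1184.11 m
4–8: 1745.16 m
4–9: 2221.02 m
5–6: 1679.49 m
5–7: 1665.64 m
5–8: 2982.85 m
5–9: 1941.63 m
6–7: 2221.20 m
6–8: 2923.28 m
6–9: 3092.05 m
7–8: 1393.02 m
7–9: 1083.71 m
8–9: 2134.49 m
Closest pair: 7–9 at 1083.71 m.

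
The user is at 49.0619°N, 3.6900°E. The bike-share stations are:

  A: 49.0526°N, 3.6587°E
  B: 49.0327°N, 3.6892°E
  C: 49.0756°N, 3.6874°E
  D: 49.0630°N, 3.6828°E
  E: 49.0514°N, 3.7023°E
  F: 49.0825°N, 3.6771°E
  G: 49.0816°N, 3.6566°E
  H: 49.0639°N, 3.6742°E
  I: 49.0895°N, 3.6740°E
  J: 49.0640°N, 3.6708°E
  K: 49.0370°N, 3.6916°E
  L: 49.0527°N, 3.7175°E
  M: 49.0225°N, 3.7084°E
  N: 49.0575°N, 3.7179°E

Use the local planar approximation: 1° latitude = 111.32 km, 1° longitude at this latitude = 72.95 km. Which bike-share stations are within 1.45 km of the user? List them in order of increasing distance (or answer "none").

D, H, J

Distances from 49.0619°N, 3.6900°E:
A: 2.5071 km
B: 3.2511 km
C: 1.5368 km
D: 0.5393 km
E: 1.4736 km
F: 2.4788 km
G: 3.2781 km
H: 1.1739 km
I: 3.2867 km
J: 1.4200 km
K: 2.7743 km
L: 2.2524 km
M: 4.5868 km
N: 2.0934 km
Threshold 1.45 km: D (0.5393 km), H (1.1739 km), J (1.4200 km) are within range.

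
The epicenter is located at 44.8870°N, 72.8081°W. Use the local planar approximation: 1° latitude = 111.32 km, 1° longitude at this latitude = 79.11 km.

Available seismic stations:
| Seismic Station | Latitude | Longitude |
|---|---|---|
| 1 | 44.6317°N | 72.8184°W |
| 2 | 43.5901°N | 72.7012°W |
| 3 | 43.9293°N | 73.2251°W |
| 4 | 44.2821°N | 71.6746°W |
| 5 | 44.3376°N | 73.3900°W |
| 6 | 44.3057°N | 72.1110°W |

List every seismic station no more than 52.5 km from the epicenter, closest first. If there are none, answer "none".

Distances from 44.8870°N, 72.8081°W:
1: √((-0.2553·111.32)² + (-0.0103·79.11)²) = √(807.696173 + 0.663953) = 28.4317 km
2: √((-1.2969·111.32)² + (0.1069·79.11)²) = √(20842.959077 + 71.518464) = 144.6184 km
3: √((-0.9577·111.32)² + (-0.4170·79.11)²) = √(11365.940289 + 1088.265544) = 111.5984 km
4: √((-0.6049·111.32)² + (1.1335·79.11)²) = √(4534.334597 + 8040.921419) = 112.1394 km
5: √((-0.5494·111.32)² + (-0.5819·79.11)²) = √(3740.448723 + 2119.139191) = 76.5479 km
6: √((-0.5813·111.32)² + (0.6971·79.11)²) = √(4187.424997 + 3041.255690) = 85.0216 km
Threshold 52.5 km: 1 (28.4317 km) is within range.

1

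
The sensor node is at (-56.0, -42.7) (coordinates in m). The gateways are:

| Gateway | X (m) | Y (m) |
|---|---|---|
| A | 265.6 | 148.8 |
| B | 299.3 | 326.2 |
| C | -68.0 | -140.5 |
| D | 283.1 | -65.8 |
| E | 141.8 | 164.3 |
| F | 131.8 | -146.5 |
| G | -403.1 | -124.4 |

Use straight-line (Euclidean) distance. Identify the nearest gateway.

C

Distances from (-56.0, -42.7):
A: √((321.6)² + (191.5)²) = √(103426.560 + 36672.250) = 374.3 m
B: √((355.3)² + (368.9)²) = √(126238.090 + 136087.210) = 512.2 m
C: √((-12.0)² + (-97.8)²) = √(144.000 + 9564.840) = 98.5 m
D: √((339.1)² + (-23.1)²) = √(114988.810 + 533.610) = 339.9 m
E: √((197.8)² + (207.0)²) = √(39124.840 + 42849.000) = 286.3 m
F: √((187.8)² + (-103.8)²) = √(35268.840 + 10774.440) = 214.6 m
G: √((-347.1)² + (-81.7)²) = √(120478.410 + 6674.890) = 356.6 m
Minimum: C at 98.5 m.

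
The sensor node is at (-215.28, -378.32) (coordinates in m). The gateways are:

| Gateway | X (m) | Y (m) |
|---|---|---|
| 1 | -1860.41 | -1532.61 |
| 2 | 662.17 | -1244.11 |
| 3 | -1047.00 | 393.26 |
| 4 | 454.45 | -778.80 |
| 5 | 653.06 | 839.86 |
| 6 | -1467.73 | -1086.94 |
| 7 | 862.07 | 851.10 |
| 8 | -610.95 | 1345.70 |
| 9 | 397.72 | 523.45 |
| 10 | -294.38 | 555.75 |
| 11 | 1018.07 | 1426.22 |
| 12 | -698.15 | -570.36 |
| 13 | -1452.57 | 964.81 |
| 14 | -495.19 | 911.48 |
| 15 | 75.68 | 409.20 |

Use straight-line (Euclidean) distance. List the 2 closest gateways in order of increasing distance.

12, 4

Distances from (-215.28, -378.32):
1: √((-1645.13)² + (-1154.29)²) = √(2706452.7169 + 1332385.4041) = 2009.69 m
2: √((877.45)² + (-865.79)²) = √(769918.5025 + 749592.3241) = 1232.68 m
3: √((-831.72)² + (771.58)²) = √(691758.1584 + 595335.6964) = 1134.50 m
4: √((669.73)² + (-400.48)²) = √(448538.2729 + 160384.2304) = 780.33 m
5: √((868.34)² + (1218.18)²) = √(754014.3556 + 1483962.5124) = 1495.99 m
6: √((-1252.45)² + (-708.62)²) = √(1568631.0025 + 502142.3044) = 1439.02 m
7: √((1077.35)² + (1229.42)²) = √(1160683.0225 + 1511473.5364) = 1634.67 m
8: √((-395.67)² + (1724.02)²) = √(156554.7489 + 2972244.9604) = 1768.84 m
9: √((613.00)² + (901.77)²) = √(375769.0000 + 813189.1329) = 1090.39 m
10: √((-79.10)² + (934.07)²) = √(6256.8100 + 872486.7649) = 937.41 m
11: √((1233.35)² + (1804.54)²) = √(1521152.2225 + 3256364.6116) = 2185.75 m
12: √((-482.87)² + (-192.04)²) = √(233163.4369 + 36879.3616) = 519.66 m
13: √((-1237.29)² + (1343.13)²) = √(1530886.5441 + 1803998.1969) = 1826.17 m
14: √((-279.91)² + (1289.80)²) = √(78349.6081 + 1663584.0400) = 1319.82 m
15: √((290.96)² + (787.52)²) = √(84657.7216 + 620187.7504) = 839.55 m
Sorted: 12 (519.66 m) < 4 (780.33 m) < 15 (839.55 m) < 10 (937.41 m) < …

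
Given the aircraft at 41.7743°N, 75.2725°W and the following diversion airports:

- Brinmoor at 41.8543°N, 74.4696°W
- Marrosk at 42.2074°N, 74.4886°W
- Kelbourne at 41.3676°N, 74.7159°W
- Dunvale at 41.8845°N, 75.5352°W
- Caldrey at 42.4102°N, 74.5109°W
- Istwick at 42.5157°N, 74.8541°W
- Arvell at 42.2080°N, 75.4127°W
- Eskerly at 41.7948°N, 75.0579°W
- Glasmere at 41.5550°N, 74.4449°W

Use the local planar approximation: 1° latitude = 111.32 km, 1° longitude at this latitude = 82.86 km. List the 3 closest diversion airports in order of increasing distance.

Eskerly, Dunvale, Arvell

Distances from 41.7743°N, 75.2725°W:
Brinmoor: 67.1217 km
Marrosk: 80.8918 km
Kelbourne: 64.6279 km
Dunvale: 24.9861 km
Caldrey: 94.8335 km
Istwick: 89.5184 km
Arvell: 49.6575 km
Eskerly: 17.9276 km
Glasmere: 72.7907 km
Sorted: Eskerly (17.9276 km) < Dunvale (24.9861 km) < Arvell (49.6575 km) < Kelbourne (64.6279 km) < Brinmoor (67.1217 km) < …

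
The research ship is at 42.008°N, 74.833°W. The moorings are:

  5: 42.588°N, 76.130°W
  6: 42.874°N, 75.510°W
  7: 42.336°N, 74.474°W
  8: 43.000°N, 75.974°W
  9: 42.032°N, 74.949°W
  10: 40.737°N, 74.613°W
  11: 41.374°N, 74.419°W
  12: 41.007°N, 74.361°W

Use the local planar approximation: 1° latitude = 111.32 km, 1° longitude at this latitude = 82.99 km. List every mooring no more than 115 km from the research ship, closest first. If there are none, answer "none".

9, 7, 11, 6

Distances from 42.008°N, 74.833°W:
5: 125.518 km
6: 111.581 km
7: 47.126 km
8: 145.469 km
9: 9.991 km
10: 142.661 km
11: 78.496 km
12: 118.116 km
Threshold 115 km: 9 (9.991 km), 7 (47.126 km), 11 (78.496 km), 6 (111.581 km) are within range.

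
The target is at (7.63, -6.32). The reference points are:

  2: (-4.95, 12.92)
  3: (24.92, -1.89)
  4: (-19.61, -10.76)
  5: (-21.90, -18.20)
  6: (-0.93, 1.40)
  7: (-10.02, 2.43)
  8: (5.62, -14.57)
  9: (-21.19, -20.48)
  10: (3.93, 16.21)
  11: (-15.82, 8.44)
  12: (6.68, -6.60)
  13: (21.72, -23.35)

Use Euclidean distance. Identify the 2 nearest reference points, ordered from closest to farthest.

12, 8

Distances from (7.63, -6.32):
2: √((-12.58)² + (19.24)²) = √(158.2564 + 370.1776) = 22.99
3: √((17.29)² + (4.43)²) = √(298.9441 + 19.6249) = 17.85
4: √((-27.24)² + (-4.44)²) = √(742.0176 + 19.7136) = 27.60
5: √((-29.53)² + (-11.88)²) = √(872.0209 + 141.1344) = 31.83
6: √((-8.56)² + (7.72)²) = √(73.2736 + 59.5984) = 11.53
7: √((-17.65)² + (8.75)²) = √(311.5225 + 76.5625) = 19.70
8: √((-2.01)² + (-8.25)²) = √(4.0401 + 68.0625) = 8.49
9: √((-28.82)² + (-14.16)²) = √(830.5924 + 200.5056) = 32.11
10: √((-3.70)² + (22.53)²) = √(13.6900 + 507.6009) = 22.83
11: √((-23.45)² + (14.76)²) = √(549.9025 + 217.8576) = 27.71
12: √((-0.95)² + (-0.28)²) = √(0.9025 + 0.0784) = 0.99
13: √((14.09)² + (-17.03)²) = √(198.5281 + 290.0209) = 22.10
Sorted: 12 (0.99) < 8 (8.49) < 6 (11.53) < 3 (17.85) < …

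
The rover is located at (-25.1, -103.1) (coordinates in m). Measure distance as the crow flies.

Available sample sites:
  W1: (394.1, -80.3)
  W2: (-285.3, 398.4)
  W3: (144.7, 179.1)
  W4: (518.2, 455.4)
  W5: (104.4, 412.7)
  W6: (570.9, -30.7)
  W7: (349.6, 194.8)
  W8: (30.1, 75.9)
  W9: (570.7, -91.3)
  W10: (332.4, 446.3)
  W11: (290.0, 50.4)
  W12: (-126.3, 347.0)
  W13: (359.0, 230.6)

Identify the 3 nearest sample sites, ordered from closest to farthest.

W8, W3, W11

Distances from (-25.1, -103.1):
W1: 419.8 m
W2: 565.0 m
W3: 329.3 m
W4: 779.2 m
W5: 531.8 m
W6: 600.4 m
W7: 478.7 m
W8: 187.3 m
W9: 595.9 m
W10: 655.5 m
W11: 350.5 m
W12: 461.3 m
W13: 508.8 m
Sorted: W8 (187.3 m) < W3 (329.3 m) < W11 (350.5 m) < W1 (419.8 m) < W12 (461.3 m) < …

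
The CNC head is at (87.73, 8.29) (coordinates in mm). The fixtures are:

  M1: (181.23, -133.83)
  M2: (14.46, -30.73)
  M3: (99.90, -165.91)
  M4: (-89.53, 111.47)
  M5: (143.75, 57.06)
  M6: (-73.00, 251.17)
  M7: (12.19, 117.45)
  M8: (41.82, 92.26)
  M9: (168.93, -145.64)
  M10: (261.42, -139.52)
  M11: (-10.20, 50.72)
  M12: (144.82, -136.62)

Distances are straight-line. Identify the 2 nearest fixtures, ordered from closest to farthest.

Distances from (87.73, 8.29):
M1: √((93.50)² + (-142.12)²) = √(8742.2500 + 20198.0944) = 170.12 mm
M2: √((-73.27)² + (-39.02)²) = √(5368.4929 + 1522.5604) = 83.01 mm
M3: √((12.17)² + (-174.20)²) = √(148.1089 + 30345.6400) = 174.62 mm
M4: √((-177.26)² + (103.18)²) = √(31421.1076 + 10646.1124) = 205.10 mm
M5: √((56.02)² + (48.77)²) = √(3138.2404 + 2378.5129) = 74.27 mm
M6: √((-160.73)² + (242.88)²) = √(25834.1329 + 58990.6944) = 291.25 mm
M7: √((-75.54)² + (109.16)²) = √(5706.2916 + 11915.9056) = 132.75 mm
M8: √((-45.91)² + (83.97)²) = √(2107.7281 + 7050.9609) = 95.70 mm
M9: √((81.20)² + (-153.93)²) = √(6593.4400 + 23694.4449) = 174.03 mm
M10: √((173.69)² + (-147.81)²) = √(30168.2161 + 21847.7961) = 228.07 mm
M11: √((-97.93)² + (42.43)²) = √(9590.2849 + 1800.3049) = 106.73 mm
M12: √((57.09)² + (-144.91)²) = √(3259.2681 + 20998.9081) = 155.75 mm
Sorted: M5 (74.27 mm) < M2 (83.01 mm) < M8 (95.70 mm) < M11 (106.73 mm) < …

M5, M2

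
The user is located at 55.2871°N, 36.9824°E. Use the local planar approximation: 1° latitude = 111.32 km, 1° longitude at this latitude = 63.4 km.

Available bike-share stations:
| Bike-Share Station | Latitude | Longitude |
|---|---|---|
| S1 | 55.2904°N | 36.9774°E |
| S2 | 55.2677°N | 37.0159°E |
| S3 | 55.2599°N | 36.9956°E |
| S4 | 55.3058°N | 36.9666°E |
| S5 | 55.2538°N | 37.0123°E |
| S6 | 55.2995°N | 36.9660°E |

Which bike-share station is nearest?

S1

Distances from 55.2871°N, 36.9824°E:
S1: √((0.0033·111.32)² + (-0.0050·63.4)²) = √(0.134950 + 0.100489) = 0.4852 km
S2: √((-0.0194·111.32)² + (0.0335·63.4)²) = √(4.663907 + 4.510951) = 3.0290 km
S3: √((-0.0272·111.32)² + (0.0132·63.4)²) = √(9.168203 + 0.700368) = 3.1414 km
S4: √((0.0187·111.32)² + (-0.0158·63.4)²) = √(4.333408 + 1.003443) = 2.3102 km
S5: √((-0.0333·111.32)² + (0.0299·63.4)²) = √(13.741523 + 3.593527) = 4.1635 km
S6: √((0.0124·111.32)² + (-0.0164·63.4)²) = √(1.905416 + 1.081101) = 1.7282 km
Minimum: S1 at 0.4852 km.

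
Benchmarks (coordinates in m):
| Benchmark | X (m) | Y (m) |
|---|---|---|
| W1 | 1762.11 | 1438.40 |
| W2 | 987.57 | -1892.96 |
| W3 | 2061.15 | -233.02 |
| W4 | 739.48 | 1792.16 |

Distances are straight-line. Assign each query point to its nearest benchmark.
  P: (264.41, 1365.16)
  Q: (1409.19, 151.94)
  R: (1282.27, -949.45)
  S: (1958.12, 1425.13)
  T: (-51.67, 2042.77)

P at (264.41, 1365.16):
  W1: √((1497.70)² + (73.24)²) = √(2243105.2900 + 5364.0976) = 1499.49 m
  W2: √((723.16)² + (-3258.12)²) = √(522960.3856 + 10615345.9344) = 3337.41 m
  W3: √((1796.74)² + (-1598.18)²) = √(3228274.6276 + 2554179.3124) = 2404.67 m
  W4: √((475.07)² + (427.00)²) = √(225691.5049 + 182329.0000) = 638.76 m
  → nearest: W4 (638.76 m)
Q at (1409.19, 151.94):
  W1: √((352.92)² + (1286.46)²) = √(124552.5264 + 1654979.3316) = 1333.99 m
  W2: √((-421.62)² + (-2044.90)²) = √(177763.4244 + 4181616.0100) = 2087.91 m
  W3: √((651.96)² + (-384.96)²) = √(425051.8416 + 148194.2016) = 757.13 m
  W4: √((-669.71)² + (1640.22)²) = √(448511.4841 + 2690321.6484) = 1771.68 m
  → nearest: W3 (757.13 m)
R at (1282.27, -949.45):
  W1: √((479.84)² + (2387.85)²) = √(230246.4256 + 5701827.6225) = 2435.58 m
  W2: √((-294.70)² + (-943.51)²) = √(86848.0900 + 890211.1201) = 988.46 m
  W3: √((778.88)² + (716.43)²) = √(606654.0544 + 513271.9449) = 1058.27 m
  W4: √((-542.79)² + (2741.61)²) = √(294620.9841 + 7516425.3921) = 2794.82 m
  → nearest: W2 (988.46 m)
S at (1958.12, 1425.13):
  W1: √((-196.01)² + (13.27)²) = √(38419.9201 + 176.0929) = 196.46 m
  W2: √((-970.55)² + (-3318.09)²) = √(941967.3025 + 11009721.2481) = 3457.12 m
  W3: √((103.03)² + (-1658.15)²) = √(10615.1809 + 2749461.4225) = 1661.35 m
  W4: √((-1218.64)² + (367.03)²) = √(1485083.4496 + 134711.0209) = 1272.71 m
  → nearest: W1 (196.46 m)
T at (-51.67, 2042.77):
  W1: √((1813.78)² + (-604.37)²) = √(3289797.8884 + 365263.0969) = 1911.82 m
  W2: √((1039.24)² + (-3935.73)²) = √(1080019.7776 + 15489970.6329) = 4070.63 m
  W3: √((2112.82)² + (-2275.79)²) = √(4464008.3524 + 5179220.1241) = 3105.35 m
  W4: √((791.15)² + (-250.61)²) = √(625918.3225 + 62805.3721) = 829.89 m
  → nearest: W4 (829.89 m)

P→W4; Q→W3; R→W2; S→W1; T→W4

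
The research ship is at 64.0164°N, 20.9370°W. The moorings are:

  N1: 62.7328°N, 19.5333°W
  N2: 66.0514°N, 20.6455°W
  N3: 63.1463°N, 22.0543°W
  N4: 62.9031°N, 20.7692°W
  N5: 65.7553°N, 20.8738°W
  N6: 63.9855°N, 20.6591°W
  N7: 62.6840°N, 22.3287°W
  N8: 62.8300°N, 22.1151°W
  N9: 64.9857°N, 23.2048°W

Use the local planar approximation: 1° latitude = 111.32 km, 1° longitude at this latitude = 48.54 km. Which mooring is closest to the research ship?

N6

Distances from 64.0164°N, 20.9370°W:
N1: √((-1.2836·111.32)² + (1.4037·48.54)²) = √(20417.652695 + 4642.459715) = 158.3039 km
N2: √((2.0350·111.32)² + (0.2915·48.54)²) = √(51318.649910 + 200.205803) = 226.9777 km
N3: √((-0.8701·111.32)² + (-1.1173·48.54)²) = √(9381.768939 + 2941.298771) = 111.0093 km
N4: √((-1.1133·111.32)² + (0.1678·48.54)²) = √(15359.278437 + 66.341220) = 124.1999 km
N5: √((1.7389·111.32)² + (0.0632·48.54)²) = √(37471.028204 + 9.410955) = 193.5987 km
N6: √((-0.0309·111.32)² + (0.2779·48.54)²) = √(11.832141 + 181.960297) = 13.9209 km
N7: √((-1.3324·111.32)² + (-1.3917·48.54)²) = √(21999.643507 + 4563.423752) = 162.9818 km
N8: √((-1.1864·111.32)² + (-1.1781·48.54)²) = √(17442.497579 + 3270.121251) = 143.9188 km
N9: √((0.9693·111.32)² + (-2.2678·48.54)²) = √(11642.944327 + 12117.388883) = 154.1439 km
Minimum: N6 at 13.9209 km.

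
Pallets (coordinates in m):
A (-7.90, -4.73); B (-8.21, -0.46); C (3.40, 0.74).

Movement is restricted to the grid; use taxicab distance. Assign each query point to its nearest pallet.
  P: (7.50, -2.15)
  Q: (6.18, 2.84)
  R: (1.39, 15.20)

P→C; Q→C; R→C

P at (7.50, -2.15):
  A: 17.98 m
  B: 17.40 m
  C: 6.99 m
  → nearest: C (6.99 m)
Q at (6.18, 2.84):
  A: 21.65 m
  B: 17.69 m
  C: 4.88 m
  → nearest: C (4.88 m)
R at (1.39, 15.20):
  A: 29.22 m
  B: 25.26 m
  C: 16.47 m
  → nearest: C (16.47 m)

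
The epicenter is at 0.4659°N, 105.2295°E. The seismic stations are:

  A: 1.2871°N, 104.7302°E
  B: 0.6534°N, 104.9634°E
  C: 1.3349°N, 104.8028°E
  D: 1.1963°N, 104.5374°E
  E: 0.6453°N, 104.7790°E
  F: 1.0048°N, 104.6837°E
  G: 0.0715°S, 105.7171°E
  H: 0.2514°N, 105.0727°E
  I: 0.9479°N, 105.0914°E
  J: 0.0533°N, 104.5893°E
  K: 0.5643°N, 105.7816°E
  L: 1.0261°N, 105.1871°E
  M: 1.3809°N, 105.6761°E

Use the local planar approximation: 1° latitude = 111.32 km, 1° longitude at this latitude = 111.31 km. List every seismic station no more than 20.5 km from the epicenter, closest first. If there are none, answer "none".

none

Distances from 0.4659°N, 105.2295°E:
A: √((0.8212·111.32)² + (-0.4993·111.31)²) = √(8356.882131 + 3088.812155) = 106.9846 km
B: √((0.1875·111.32)² + (-0.2661·111.31)²) = √(435.661256 + 877.320171) = 36.2351 km
C: √((0.8690·111.32)² + (-0.4267·111.31)²) = √(9358.062647 + 2255.867831) = 107.7679 km
D: √((0.7304·111.32)² + (-0.6921·111.31)²) = √(6611.011679 + 5934.799672) = 112.0081 km
E: √((0.1794·111.32)² + (-0.4505·111.31)²) = √(398.833172 + 2514.536570) = 53.9756 km
F: √((0.5389·111.32)² + (-0.5458·111.31)²) = √(3598.841853 + 3690.926766) = 85.3801 km
G: √((-0.5374·111.32)² + (0.4876·111.31)²) = √(3578.835359 + 2945.749139) = 80.7749 km
H: √((-0.2145·111.32)² + (-0.1568·111.31)²) = √(570.165570 + 304.621451) = 29.5768 km
I: √((0.4820·111.32)² + (-0.1381·111.31)²) = √(2878.992091 + 236.295648) = 55.8148 km
J: √((-0.4126·111.32)² + (-0.6402·111.31)²) = √(2109.622956 + 5078.081949) = 84.7803 km
K: √((0.0984·111.32)² + (0.5521·111.31)²) = √(119.987662 + 3776.624966) = 62.4229 km
L: √((0.5602·111.32)² + (-0.0424·111.31)²) = √(3888.952192 + 22.274096) = 62.5398 km
M: √((0.9150·111.32)² + (0.4466·111.31)²) = √(10375.011421 + 2471.188094) = 113.3411 km
Threshold 20.5 km: none within range.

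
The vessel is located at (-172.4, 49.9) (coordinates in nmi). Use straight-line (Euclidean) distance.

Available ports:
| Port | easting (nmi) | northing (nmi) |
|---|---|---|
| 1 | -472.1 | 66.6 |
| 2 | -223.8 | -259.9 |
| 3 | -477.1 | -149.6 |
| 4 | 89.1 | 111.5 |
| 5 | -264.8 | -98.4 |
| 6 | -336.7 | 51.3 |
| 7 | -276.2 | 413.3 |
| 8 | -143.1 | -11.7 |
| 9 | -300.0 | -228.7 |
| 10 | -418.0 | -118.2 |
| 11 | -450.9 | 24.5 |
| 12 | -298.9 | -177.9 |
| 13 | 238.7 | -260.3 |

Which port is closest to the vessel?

8

Distances from (-172.4, 49.9):
1: √((-299.7)² + (16.7)²) = √(89820.090 + 278.890) = 300.2 nmi
2: √((-51.4)² + (-309.8)²) = √(2641.960 + 95976.040) = 314.0 nmi
3: √((-304.7)² + (-199.5)²) = √(92842.090 + 39800.250) = 364.2 nmi
4: √((261.5)² + (61.6)²) = √(68382.250 + 3794.560) = 268.7 nmi
5: √((-92.4)² + (-148.3)²) = √(8537.760 + 21992.890) = 174.7 nmi
6: √((-164.3)² + (1.4)²) = √(26994.490 + 1.960) = 164.3 nmi
7: √((-103.8)² + (363.4)²) = √(10774.440 + 132059.560) = 377.9 nmi
8: √((29.3)² + (-61.6)²) = √(858.490 + 3794.560) = 68.2 nmi
9: √((-127.6)² + (-278.6)²) = √(16281.760 + 77617.960) = 306.4 nmi
10: √((-245.6)² + (-168.1)²) = √(60319.360 + 28257.610) = 297.6 nmi
11: √((-278.5)² + (-25.4)²) = √(77562.250 + 645.160) = 279.7 nmi
12: √((-126.5)² + (-227.8)²) = √(16002.250 + 51892.840) = 260.6 nmi
13: √((411.1)² + (-310.2)²) = √(169003.210 + 96224.040) = 515.0 nmi
Minimum: 8 at 68.2 nmi.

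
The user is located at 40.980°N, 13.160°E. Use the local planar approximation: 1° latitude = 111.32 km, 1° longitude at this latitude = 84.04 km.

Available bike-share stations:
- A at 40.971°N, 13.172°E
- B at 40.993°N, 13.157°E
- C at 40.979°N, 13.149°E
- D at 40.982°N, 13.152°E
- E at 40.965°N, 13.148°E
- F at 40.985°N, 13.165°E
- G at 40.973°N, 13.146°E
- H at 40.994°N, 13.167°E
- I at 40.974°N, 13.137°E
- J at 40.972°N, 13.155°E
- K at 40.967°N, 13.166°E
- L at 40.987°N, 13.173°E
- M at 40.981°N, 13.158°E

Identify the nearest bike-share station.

Distances from 40.980°N, 13.160°E:
A: √((-0.009·111.32)² + (0.012·84.04)²) = √(1.00376 + 1.01703) = 1.422 km
B: √((0.013·111.32)² + (-0.003·84.04)²) = √(2.09427 + 0.06356) = 1.469 km
C: √((-0.001·111.32)² + (-0.011·84.04)²) = √(0.01239 + 0.85459) = 0.931 km
D: √((0.002·111.32)² + (-0.008·84.04)²) = √(0.04957 + 0.45201) = 0.708 km
E: √((-0.015·111.32)² + (-0.012·84.04)²) = √(2.78823 + 1.01703) = 1.951 km
F: √((0.005·111.32)² + (0.005·84.04)²) = √(0.30980 + 0.17657) = 0.697 km
G: √((-0.007·111.32)² + (-0.014·84.04)²) = √(0.60721 + 1.38429) = 1.411 km
H: √((0.014·111.32)² + (0.007·84.04)²) = √(2.42886 + 0.34607) = 1.666 km
I: √((-0.006·111.32)² + (-0.023·84.04)²) = √(0.44612 + 3.73618) = 2.045 km
J: √((-0.008·111.32)² + (-0.005·84.04)²) = √(0.79310 + 0.17657) = 0.985 km
K: √((-0.013·111.32)² + (0.006·84.04)²) = √(2.09427 + 0.25426) = 1.532 km
L: √((0.007·111.32)² + (0.013·84.04)²) = √(0.60721 + 1.19360) = 1.342 km
M: √((0.001·111.32)² + (-0.002·84.04)²) = √(0.01239 + 0.02825) = 0.202 km
Minimum: M at 0.202 km.

M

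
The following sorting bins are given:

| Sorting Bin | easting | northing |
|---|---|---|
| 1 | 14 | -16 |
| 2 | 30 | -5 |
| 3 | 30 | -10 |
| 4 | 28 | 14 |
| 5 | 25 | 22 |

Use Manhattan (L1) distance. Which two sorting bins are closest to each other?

Pairwise distances:
1–2: |16| + |11| = 16 + 11 = 27
1–3: |16| + |6| = 16 + 6 = 22
1–4: |14| + |30| = 14 + 30 = 44
1–5: |11| + |38| = 11 + 38 = 49
2–3: |0| + |-5| = 0 + 5 = 5
2–4: |-2| + |19| = 2 + 19 = 21
2–5: |-5| + |27| = 5 + 27 = 32
3–4: |-2| + |24| = 2 + 24 = 26
3–5: |-5| + |32| = 5 + 32 = 37
4–5: |-3| + |8| = 3 + 8 = 11
Closest pair: 2–3 at 5.

2 and 3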